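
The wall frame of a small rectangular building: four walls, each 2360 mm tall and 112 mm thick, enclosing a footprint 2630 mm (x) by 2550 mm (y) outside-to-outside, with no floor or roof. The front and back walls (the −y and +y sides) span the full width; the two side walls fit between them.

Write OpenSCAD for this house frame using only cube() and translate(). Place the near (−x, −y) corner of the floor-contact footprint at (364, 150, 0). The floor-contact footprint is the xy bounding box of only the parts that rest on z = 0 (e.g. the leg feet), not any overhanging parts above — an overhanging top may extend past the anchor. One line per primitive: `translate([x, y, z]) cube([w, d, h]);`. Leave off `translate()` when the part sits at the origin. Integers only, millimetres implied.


translate([364, 150, 0]) cube([2630, 112, 2360]);
translate([364, 2588, 0]) cube([2630, 112, 2360]);
translate([364, 262, 0]) cube([112, 2326, 2360]);
translate([2882, 262, 0]) cube([112, 2326, 2360]);


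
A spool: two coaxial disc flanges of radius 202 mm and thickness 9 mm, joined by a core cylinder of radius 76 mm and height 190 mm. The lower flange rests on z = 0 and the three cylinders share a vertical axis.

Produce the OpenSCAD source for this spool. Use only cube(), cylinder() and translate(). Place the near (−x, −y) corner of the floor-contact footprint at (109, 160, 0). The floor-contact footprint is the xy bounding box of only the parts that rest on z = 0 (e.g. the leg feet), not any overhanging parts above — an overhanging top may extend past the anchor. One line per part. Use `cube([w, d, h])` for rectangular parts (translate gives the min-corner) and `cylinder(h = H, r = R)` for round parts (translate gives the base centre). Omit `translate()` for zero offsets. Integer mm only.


translate([311, 362, 0]) cylinder(h = 9, r = 202);
translate([311, 362, 9]) cylinder(h = 190, r = 76);
translate([311, 362, 199]) cylinder(h = 9, r = 202);


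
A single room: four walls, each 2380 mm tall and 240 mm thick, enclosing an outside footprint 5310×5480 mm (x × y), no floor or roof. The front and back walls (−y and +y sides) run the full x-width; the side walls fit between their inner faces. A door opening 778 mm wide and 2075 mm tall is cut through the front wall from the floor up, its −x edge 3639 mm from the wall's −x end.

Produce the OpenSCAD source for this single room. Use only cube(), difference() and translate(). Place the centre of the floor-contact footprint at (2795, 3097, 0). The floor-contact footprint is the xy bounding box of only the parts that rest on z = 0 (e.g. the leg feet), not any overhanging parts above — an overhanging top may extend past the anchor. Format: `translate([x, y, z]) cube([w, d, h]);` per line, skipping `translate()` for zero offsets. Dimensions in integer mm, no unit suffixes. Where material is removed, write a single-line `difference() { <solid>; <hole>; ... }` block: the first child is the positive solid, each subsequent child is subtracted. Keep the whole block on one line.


difference() { translate([140, 357, 0]) cube([5310, 240, 2380]); translate([3779, 357, 0]) cube([778, 240, 2075]); }
translate([140, 5597, 0]) cube([5310, 240, 2380]);
translate([140, 597, 0]) cube([240, 5000, 2380]);
translate([5210, 597, 0]) cube([240, 5000, 2380]);


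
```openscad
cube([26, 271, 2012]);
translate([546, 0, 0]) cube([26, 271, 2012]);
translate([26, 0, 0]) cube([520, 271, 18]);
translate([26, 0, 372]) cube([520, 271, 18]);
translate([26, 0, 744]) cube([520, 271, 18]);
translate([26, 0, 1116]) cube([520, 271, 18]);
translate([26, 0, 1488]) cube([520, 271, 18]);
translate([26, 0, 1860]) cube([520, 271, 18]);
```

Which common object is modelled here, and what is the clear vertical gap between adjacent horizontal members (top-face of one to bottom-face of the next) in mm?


A bookshelf. The clear shelf gap is 354 mm.

Two tall side panels with 6 horizontal boards between them — a bookshelf. The first two shelf undersides are at z = 0 and z = 372; with shelf thickness 18, the clear gap is 372 − 0 − 18 = 354 mm.


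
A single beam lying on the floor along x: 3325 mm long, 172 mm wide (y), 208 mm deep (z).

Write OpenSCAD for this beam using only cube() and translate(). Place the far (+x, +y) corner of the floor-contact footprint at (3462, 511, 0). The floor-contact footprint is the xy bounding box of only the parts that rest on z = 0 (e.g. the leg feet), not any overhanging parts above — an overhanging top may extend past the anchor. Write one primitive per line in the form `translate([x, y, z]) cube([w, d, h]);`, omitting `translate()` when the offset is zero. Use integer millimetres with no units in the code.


translate([137, 339, 0]) cube([3325, 172, 208]);


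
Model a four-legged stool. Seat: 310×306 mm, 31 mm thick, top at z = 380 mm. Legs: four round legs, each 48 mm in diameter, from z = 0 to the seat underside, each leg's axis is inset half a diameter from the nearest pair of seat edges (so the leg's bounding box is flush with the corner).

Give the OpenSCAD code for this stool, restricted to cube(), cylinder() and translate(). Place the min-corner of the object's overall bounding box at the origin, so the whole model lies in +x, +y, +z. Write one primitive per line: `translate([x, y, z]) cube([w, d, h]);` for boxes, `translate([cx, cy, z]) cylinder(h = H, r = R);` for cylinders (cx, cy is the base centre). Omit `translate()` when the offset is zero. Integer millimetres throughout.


// leg_h = 380 - 31 = 349
translate([0, 0, 349]) cube([310, 306, 31]);
translate([24, 24, 0]) cylinder(h = 349, r = 24);
translate([286, 24, 0]) cylinder(h = 349, r = 24);
translate([24, 282, 0]) cylinder(h = 349, r = 24);
translate([286, 282, 0]) cylinder(h = 349, r = 24);


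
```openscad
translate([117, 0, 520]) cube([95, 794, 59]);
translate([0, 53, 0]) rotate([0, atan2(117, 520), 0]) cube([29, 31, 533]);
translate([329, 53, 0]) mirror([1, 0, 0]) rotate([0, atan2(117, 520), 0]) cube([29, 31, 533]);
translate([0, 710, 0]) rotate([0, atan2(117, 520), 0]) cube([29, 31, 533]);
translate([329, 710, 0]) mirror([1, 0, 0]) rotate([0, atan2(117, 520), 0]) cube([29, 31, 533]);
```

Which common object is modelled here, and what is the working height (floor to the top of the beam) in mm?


A sawhorse. The overall height is 579 mm.

A beam across two mirrored pairs of raked legs — a sawhorse. The beam's underside is at z = 520 (matching the legs' vertical rise in atan2(117, 520)) and the beam is 59 mm tall, so its top is at 520 + 59 = 579 mm. The raked legs top out at the beam's underside, so that is the highest point.


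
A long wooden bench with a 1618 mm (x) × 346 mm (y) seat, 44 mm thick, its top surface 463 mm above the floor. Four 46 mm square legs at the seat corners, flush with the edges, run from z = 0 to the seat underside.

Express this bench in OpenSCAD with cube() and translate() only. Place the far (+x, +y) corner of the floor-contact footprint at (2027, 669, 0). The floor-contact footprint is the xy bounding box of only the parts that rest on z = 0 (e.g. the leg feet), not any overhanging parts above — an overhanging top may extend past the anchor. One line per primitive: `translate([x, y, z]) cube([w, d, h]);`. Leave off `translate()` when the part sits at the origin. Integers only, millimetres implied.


translate([409, 323, 419]) cube([1618, 346, 44]);
translate([409, 323, 0]) cube([46, 46, 419]);
translate([409, 623, 0]) cube([46, 46, 419]);
translate([1981, 323, 0]) cube([46, 46, 419]);
translate([1981, 623, 0]) cube([46, 46, 419]);


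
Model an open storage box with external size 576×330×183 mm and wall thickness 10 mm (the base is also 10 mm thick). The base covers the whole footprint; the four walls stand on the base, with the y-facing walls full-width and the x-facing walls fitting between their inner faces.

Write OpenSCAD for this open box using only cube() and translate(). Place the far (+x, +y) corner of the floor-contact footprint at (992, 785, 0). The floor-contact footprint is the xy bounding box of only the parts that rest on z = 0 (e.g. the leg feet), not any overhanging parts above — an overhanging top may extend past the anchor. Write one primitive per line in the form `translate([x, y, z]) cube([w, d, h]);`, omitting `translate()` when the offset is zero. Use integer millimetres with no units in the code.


translate([416, 455, 0]) cube([576, 330, 10]);
translate([416, 455, 10]) cube([576, 10, 173]);
translate([416, 775, 10]) cube([576, 10, 173]);
translate([416, 465, 10]) cube([10, 310, 173]);
translate([982, 465, 10]) cube([10, 310, 173]);


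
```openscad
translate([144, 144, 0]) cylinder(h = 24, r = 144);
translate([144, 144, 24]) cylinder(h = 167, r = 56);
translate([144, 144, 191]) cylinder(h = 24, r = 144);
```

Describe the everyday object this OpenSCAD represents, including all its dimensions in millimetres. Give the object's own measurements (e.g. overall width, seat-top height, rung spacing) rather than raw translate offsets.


A spool: two coaxial disc flanges of radius 144 mm and thickness 24 mm, joined by a core cylinder of radius 56 mm and height 167 mm. The lower flange rests on z = 0 and the three cylinders share a vertical axis.


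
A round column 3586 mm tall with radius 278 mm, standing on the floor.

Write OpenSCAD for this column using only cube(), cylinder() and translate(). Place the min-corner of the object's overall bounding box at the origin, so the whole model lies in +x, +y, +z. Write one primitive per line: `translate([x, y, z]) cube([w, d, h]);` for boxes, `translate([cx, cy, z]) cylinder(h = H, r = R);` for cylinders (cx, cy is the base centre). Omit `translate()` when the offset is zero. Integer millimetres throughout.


translate([278, 278, 0]) cylinder(h = 3586, r = 278);


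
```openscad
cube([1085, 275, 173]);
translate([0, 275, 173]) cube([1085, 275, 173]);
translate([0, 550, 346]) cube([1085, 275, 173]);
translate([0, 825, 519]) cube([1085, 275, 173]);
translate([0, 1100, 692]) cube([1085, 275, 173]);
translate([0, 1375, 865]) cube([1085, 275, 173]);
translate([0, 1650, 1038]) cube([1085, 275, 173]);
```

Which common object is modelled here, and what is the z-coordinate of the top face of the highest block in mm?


A staircase. The total rise is 1211 mm.

7 identical blocks, each offset up and back from the previous — a staircase. Each step is 173 mm tall and there are 7 of them, so the total rise is 7 × 173 = 1211 mm.


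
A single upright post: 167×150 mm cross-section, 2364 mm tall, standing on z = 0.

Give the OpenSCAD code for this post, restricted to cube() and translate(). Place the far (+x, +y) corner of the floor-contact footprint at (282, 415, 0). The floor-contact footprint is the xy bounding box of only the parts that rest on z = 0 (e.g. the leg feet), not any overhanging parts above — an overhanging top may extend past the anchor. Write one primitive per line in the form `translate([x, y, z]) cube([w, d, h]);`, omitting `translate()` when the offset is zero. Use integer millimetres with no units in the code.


translate([115, 265, 0]) cube([167, 150, 2364]);


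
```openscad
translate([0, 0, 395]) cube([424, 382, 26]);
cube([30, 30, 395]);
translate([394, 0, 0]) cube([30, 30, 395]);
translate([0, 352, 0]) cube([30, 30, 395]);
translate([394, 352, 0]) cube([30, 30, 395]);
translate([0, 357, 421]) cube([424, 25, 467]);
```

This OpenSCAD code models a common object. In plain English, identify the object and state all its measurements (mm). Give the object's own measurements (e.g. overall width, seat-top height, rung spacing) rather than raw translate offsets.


A chair. The seat is a 424×382×26 mm slab with its top at z = 421 mm, on four 30×30 mm corner legs (flush with the seat edges, standing on z = 0). A flat backrest 25 mm thick, 467 mm tall, spans the full seat width and rises from the seat top along its +y edge, rear face flush with the rear of the seat.


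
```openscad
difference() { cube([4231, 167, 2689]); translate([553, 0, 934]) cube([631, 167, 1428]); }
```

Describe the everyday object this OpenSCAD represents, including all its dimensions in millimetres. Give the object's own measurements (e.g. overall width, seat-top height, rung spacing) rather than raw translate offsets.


A wall 4231 mm long (x), 167 mm thick (y), 2689 mm tall, with a rectangular window opening cut through it. The opening is 631 mm wide and 1428 mm tall; its sill is at z = 934 mm and its near (−x) edge is 553 mm from the wall's −x end. The opening passes through the full wall thickness.


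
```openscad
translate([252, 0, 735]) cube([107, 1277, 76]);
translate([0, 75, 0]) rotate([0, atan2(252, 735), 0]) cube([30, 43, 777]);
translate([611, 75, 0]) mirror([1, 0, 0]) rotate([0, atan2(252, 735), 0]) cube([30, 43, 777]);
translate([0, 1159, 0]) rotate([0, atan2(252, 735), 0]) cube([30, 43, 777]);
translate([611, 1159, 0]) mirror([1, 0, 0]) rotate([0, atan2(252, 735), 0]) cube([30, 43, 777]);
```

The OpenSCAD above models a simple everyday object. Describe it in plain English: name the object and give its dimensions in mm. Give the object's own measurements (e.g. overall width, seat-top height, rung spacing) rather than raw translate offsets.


A sawhorse. A 107×1277×76 mm beam (x, y, z) sits on two A-frame leg pairs. Each pair is two raked legs of 30×43 mm section (43 mm along y) splaying symmetrically in x. Each leg rises 735 mm vertically over 252 mm of horizontal reach and is 777 mm long along its own axis. Every leg's outer bottom edge rests on the floor and its outer top edge meets a bottom edge of the beam — the left legs (tilting toward +x) meet the beam's −x bottom edge, the right legs (their mirror images, tilting toward −x) meet its +x bottom edge — so the leg tops tuck under the beam, the beam's underside is 735 mm above the floor, and the feet are 611 mm apart outside-to-outside with the beam centred between them. The two leg pairs are set in 75 mm from either end of the beam.


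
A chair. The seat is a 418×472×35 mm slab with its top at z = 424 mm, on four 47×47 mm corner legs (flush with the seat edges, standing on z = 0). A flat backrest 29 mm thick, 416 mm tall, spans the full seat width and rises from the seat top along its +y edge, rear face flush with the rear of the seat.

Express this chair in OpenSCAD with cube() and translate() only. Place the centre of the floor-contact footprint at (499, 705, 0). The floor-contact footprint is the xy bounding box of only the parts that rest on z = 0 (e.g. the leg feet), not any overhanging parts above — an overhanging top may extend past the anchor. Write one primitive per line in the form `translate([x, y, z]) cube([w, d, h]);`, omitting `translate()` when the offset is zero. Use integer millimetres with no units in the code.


translate([290, 469, 389]) cube([418, 472, 35]);
translate([290, 469, 0]) cube([47, 47, 389]);
translate([661, 469, 0]) cube([47, 47, 389]);
translate([290, 894, 0]) cube([47, 47, 389]);
translate([661, 894, 0]) cube([47, 47, 389]);
translate([290, 912, 424]) cube([418, 29, 416]);


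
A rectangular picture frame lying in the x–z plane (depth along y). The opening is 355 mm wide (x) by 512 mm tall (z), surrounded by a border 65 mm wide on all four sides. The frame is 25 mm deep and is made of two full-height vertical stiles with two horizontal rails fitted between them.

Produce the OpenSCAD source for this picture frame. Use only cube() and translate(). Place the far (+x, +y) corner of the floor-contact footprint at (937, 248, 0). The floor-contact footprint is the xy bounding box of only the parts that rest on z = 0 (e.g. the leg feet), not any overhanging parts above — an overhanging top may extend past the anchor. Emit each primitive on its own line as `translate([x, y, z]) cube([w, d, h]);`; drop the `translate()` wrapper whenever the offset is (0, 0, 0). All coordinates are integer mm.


translate([452, 223, 0]) cube([65, 25, 642]);
translate([872, 223, 0]) cube([65, 25, 642]);
translate([517, 223, 0]) cube([355, 25, 65]);
translate([517, 223, 577]) cube([355, 25, 65]);


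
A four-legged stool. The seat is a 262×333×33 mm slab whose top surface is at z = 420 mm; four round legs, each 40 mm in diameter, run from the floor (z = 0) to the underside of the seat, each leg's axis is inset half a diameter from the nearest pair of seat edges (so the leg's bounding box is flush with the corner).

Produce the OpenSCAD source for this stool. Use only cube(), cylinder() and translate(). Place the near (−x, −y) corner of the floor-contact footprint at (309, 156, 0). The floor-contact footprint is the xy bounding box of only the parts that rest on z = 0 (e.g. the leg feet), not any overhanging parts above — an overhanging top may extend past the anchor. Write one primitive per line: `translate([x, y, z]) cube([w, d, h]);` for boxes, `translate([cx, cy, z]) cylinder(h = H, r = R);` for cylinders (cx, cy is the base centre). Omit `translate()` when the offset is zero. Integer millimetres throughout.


translate([309, 156, 387]) cube([262, 333, 33]);
translate([329, 176, 0]) cylinder(h = 387, r = 20);
translate([551, 176, 0]) cylinder(h = 387, r = 20);
translate([329, 469, 0]) cylinder(h = 387, r = 20);
translate([551, 469, 0]) cylinder(h = 387, r = 20);


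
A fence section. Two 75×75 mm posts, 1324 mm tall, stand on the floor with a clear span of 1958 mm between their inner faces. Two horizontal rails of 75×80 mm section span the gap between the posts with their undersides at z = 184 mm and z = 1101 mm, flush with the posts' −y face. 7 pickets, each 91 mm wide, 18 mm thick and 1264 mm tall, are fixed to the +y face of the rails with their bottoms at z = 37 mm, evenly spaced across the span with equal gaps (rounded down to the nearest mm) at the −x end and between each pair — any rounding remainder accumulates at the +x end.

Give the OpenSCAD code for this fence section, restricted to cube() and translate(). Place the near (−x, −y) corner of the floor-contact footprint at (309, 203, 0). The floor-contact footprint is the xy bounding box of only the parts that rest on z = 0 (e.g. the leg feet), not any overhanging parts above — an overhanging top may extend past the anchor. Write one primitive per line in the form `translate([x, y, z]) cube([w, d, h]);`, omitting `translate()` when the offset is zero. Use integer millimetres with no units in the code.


translate([309, 203, 0]) cube([75, 75, 1324]);
translate([2342, 203, 0]) cube([75, 75, 1324]);
translate([384, 203, 184]) cube([1958, 75, 80]);
translate([384, 203, 1101]) cube([1958, 75, 80]);
translate([549, 278, 37]) cube([91, 18, 1264]);
translate([805, 278, 37]) cube([91, 18, 1264]);
translate([1061, 278, 37]) cube([91, 18, 1264]);
translate([1317, 278, 37]) cube([91, 18, 1264]);
translate([1573, 278, 37]) cube([91, 18, 1264]);
translate([1829, 278, 37]) cube([91, 18, 1264]);
translate([2085, 278, 37]) cube([91, 18, 1264]);


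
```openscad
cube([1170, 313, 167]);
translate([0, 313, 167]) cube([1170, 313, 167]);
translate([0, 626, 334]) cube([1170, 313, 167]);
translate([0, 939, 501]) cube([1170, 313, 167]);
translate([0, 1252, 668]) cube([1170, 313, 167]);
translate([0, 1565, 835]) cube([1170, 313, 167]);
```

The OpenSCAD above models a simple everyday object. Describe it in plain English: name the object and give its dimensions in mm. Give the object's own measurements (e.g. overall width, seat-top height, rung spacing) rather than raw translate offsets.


A straight staircase of 6 solid steps. Each step is 1170 mm wide (x), 313 mm deep (y, the going) and 167 mm tall (the rise). The first step rests on the floor; each subsequent step sits one going further in +y and one rise higher in +z, directly behind and above the previous step with no overlap.


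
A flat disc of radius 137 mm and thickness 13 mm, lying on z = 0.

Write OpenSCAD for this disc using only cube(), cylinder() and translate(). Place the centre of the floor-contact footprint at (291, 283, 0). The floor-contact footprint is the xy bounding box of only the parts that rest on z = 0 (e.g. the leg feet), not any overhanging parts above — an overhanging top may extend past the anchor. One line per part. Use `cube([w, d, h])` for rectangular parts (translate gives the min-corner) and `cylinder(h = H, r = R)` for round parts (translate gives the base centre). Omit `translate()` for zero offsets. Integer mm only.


translate([291, 283, 0]) cylinder(h = 13, r = 137);


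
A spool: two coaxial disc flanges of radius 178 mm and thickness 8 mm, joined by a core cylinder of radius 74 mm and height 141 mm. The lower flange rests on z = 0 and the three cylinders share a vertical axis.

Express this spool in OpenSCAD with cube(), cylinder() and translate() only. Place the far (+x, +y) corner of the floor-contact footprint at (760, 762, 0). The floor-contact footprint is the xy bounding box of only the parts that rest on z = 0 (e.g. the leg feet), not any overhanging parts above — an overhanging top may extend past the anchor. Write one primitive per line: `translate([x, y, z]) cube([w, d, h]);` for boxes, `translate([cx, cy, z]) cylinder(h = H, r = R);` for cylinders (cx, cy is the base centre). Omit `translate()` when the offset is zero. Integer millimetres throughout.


translate([582, 584, 0]) cylinder(h = 8, r = 178);
translate([582, 584, 8]) cylinder(h = 141, r = 74);
translate([582, 584, 149]) cylinder(h = 8, r = 178);


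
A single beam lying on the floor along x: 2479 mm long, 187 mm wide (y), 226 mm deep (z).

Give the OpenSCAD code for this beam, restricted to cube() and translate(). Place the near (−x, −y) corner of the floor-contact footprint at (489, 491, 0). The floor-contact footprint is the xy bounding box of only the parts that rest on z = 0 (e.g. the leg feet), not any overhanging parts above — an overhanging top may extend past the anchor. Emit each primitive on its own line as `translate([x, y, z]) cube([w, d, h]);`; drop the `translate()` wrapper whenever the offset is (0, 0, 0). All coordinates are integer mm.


translate([489, 491, 0]) cube([2479, 187, 226]);


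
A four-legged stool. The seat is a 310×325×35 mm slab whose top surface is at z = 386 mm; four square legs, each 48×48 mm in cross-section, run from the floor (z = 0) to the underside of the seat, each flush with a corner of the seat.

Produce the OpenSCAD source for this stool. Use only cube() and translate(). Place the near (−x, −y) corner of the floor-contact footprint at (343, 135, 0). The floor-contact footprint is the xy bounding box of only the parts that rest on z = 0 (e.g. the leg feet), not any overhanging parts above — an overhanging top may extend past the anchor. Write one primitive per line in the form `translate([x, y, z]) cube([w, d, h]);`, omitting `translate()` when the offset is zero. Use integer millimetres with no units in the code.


// leg_h = 386 - 35 = 351
translate([343, 135, 351]) cube([310, 325, 35]);
translate([343, 135, 0]) cube([48, 48, 351]);
translate([605, 135, 0]) cube([48, 48, 351]);
translate([343, 412, 0]) cube([48, 48, 351]);
translate([605, 412, 0]) cube([48, 48, 351]);


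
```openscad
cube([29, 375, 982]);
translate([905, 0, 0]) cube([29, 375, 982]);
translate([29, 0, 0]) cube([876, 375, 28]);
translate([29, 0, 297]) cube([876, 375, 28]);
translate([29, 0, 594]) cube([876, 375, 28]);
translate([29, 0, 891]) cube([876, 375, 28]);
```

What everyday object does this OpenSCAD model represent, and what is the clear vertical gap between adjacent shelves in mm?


A bookshelf. The clear shelf gap is 269 mm.

Two tall side panels with 4 horizontal boards between them — a bookshelf. The first two shelf undersides are at z = 0 and z = 297; with shelf thickness 28, the clear gap is 297 − 0 − 28 = 269 mm.


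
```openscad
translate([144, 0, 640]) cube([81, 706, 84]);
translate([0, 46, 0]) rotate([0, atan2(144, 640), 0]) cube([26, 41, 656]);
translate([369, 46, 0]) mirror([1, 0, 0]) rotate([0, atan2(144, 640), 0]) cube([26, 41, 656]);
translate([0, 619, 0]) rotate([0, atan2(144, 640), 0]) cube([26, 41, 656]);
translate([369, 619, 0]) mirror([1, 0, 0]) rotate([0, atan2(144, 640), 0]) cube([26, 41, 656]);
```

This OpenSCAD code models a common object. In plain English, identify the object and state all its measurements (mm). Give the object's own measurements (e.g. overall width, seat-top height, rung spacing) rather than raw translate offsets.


A sawhorse. A 81×706×84 mm beam (x, y, z) sits on two A-frame leg pairs. Each pair is two raked legs of 26×41 mm section (41 mm along y) splaying symmetrically in x. Each leg rises 640 mm vertically over 144 mm of horizontal reach and is 656 mm long along its own axis. Every leg's outer bottom edge rests on the floor and its outer top edge meets a bottom edge of the beam — the left legs (tilting toward +x) meet the beam's −x bottom edge, the right legs (their mirror images, tilting toward −x) meet its +x bottom edge — so the leg tops tuck under the beam, the beam's underside is 640 mm above the floor, and the feet are 369 mm apart outside-to-outside with the beam centred between them. The two leg pairs are set in 46 mm from either end of the beam.


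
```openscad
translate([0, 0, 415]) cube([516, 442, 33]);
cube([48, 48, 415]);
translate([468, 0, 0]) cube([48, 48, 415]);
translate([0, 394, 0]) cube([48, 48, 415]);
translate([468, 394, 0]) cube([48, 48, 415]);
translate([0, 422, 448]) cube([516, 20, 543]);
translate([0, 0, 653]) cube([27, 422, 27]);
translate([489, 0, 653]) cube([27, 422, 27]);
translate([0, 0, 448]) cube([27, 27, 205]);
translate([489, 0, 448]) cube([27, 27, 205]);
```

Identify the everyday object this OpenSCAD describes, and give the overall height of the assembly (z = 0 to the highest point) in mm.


A chair. The overall height is 991 mm.

A slab on four corner posts with a tall panel at the back — a chair. The seat slab sits at z = 415 with thickness 33, and the 543 mm backrest starts at the seat top, so the overall height is 415 + 33 + 543 = 991 mm.


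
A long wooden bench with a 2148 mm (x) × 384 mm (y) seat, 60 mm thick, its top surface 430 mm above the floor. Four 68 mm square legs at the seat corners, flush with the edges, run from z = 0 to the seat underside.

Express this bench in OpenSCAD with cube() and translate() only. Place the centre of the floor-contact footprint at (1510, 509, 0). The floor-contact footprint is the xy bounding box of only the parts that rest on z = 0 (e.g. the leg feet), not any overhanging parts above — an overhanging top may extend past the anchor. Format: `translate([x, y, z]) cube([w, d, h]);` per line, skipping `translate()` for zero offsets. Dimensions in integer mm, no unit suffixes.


translate([436, 317, 370]) cube([2148, 384, 60]);
translate([436, 317, 0]) cube([68, 68, 370]);
translate([436, 633, 0]) cube([68, 68, 370]);
translate([2516, 317, 0]) cube([68, 68, 370]);
translate([2516, 633, 0]) cube([68, 68, 370]);


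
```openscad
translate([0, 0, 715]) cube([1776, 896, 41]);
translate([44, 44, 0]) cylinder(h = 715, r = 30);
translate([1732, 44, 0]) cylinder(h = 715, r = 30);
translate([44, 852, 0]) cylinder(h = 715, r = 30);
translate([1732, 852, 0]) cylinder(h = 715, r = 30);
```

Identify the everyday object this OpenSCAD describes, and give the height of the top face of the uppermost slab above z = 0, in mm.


A table. The table height is 756 mm.

A 1776×896×41 slab sits at z = 715 on four Ø60 mm round legs — a table. The top surface is at 715 + 41 = 756 mm.


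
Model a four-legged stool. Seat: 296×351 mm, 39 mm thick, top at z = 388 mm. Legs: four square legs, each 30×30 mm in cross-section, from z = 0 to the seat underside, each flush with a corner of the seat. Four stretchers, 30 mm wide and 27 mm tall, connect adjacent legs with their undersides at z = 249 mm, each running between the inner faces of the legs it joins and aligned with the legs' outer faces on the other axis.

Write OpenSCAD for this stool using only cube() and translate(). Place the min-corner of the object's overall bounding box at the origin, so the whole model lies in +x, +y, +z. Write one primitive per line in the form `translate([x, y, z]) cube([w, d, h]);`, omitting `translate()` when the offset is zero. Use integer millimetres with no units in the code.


// leg_h = 388 - 39 = 349
// stretcher span = 296 - 2*30 = 236
translate([0, 0, 349]) cube([296, 351, 39]);
cube([30, 30, 349]);
translate([266, 0, 0]) cube([30, 30, 349]);
translate([0, 321, 0]) cube([30, 30, 349]);
translate([266, 321, 0]) cube([30, 30, 349]);
translate([30, 0, 249]) cube([236, 30, 27]);
translate([30, 321, 249]) cube([236, 30, 27]);
translate([0, 30, 249]) cube([30, 291, 27]);
translate([266, 30, 249]) cube([30, 291, 27]);


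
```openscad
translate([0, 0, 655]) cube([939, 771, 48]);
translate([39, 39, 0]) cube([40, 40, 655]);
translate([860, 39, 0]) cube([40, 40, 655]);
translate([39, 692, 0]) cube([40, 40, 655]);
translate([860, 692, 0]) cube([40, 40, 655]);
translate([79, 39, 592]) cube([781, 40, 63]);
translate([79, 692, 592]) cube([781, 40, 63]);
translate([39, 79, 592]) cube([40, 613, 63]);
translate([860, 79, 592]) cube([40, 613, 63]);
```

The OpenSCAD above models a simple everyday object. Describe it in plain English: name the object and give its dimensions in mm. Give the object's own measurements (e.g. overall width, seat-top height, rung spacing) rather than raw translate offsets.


A table: top 939 mm (x) × 771 mm (y), 48 mm thick, upper face at z = 703 mm, on four 40×40 mm square legs, each inset 39 mm from the nearest pair of top edges from z = 0 to the bottom of the top. Four apron rails, 40 mm thick and 63 mm tall, run between adjacent legs with their top edges flush with the underside of the top and their outer faces flush with the legs' outer faces.


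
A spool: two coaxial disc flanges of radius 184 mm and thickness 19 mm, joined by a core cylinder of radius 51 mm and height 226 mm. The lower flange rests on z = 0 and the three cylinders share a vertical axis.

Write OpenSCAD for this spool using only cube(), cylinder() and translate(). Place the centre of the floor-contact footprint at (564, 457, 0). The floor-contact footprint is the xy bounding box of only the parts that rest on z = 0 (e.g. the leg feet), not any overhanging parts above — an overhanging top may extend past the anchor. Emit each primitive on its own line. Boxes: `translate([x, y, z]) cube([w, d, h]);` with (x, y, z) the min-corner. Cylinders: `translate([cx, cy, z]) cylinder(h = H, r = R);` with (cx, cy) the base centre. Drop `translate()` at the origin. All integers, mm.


translate([564, 457, 0]) cylinder(h = 19, r = 184);
translate([564, 457, 19]) cylinder(h = 226, r = 51);
translate([564, 457, 245]) cylinder(h = 19, r = 184);


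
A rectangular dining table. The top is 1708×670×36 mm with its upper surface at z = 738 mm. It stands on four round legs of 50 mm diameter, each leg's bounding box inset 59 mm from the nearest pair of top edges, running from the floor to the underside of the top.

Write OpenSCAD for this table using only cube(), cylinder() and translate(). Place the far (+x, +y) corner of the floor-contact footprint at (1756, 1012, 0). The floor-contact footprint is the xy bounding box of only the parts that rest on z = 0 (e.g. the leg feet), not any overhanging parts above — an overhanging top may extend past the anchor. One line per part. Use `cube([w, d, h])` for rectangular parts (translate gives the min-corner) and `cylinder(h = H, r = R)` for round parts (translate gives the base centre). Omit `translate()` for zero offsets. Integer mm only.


translate([107, 401, 702]) cube([1708, 670, 36]);
translate([191, 485, 0]) cylinder(h = 702, r = 25);
translate([1731, 485, 0]) cylinder(h = 702, r = 25);
translate([191, 987, 0]) cylinder(h = 702, r = 25);
translate([1731, 987, 0]) cylinder(h = 702, r = 25);


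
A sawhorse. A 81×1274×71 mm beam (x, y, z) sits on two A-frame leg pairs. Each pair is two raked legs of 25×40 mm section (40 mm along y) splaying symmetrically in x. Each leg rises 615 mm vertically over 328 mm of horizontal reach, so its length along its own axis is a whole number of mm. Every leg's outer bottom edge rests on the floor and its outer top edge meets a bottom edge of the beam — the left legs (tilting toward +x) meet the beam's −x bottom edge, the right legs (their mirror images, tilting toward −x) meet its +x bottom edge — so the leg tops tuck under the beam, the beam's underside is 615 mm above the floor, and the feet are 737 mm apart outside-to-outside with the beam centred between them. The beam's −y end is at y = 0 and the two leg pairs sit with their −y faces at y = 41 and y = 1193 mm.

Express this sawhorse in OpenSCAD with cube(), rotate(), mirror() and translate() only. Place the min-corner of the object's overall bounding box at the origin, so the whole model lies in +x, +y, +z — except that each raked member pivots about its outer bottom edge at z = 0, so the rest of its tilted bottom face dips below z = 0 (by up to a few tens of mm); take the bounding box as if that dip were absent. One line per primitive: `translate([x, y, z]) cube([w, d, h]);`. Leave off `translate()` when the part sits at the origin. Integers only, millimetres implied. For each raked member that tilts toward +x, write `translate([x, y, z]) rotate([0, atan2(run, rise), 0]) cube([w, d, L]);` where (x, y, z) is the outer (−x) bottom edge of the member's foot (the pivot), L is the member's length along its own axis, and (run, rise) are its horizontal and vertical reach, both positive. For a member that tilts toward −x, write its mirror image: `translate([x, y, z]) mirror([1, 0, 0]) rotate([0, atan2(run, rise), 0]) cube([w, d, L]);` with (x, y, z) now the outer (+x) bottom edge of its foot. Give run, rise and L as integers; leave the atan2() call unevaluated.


translate([328, 0, 615]) cube([81, 1274, 71]);
translate([0, 41, 0]) rotate([0, atan2(328, 615), 0]) cube([25, 40, 697]);
translate([737, 41, 0]) mirror([1, 0, 0]) rotate([0, atan2(328, 615), 0]) cube([25, 40, 697]);
translate([0, 1193, 0]) rotate([0, atan2(328, 615), 0]) cube([25, 40, 697]);
translate([737, 1193, 0]) mirror([1, 0, 0]) rotate([0, atan2(328, 615), 0]) cube([25, 40, 697]);


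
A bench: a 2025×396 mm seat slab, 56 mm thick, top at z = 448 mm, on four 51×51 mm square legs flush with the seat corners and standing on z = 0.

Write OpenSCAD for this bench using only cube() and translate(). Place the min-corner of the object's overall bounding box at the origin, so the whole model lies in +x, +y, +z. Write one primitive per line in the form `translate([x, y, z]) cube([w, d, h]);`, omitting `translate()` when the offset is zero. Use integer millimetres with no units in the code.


translate([0, 0, 392]) cube([2025, 396, 56]);
cube([51, 51, 392]);
translate([0, 345, 0]) cube([51, 51, 392]);
translate([1974, 0, 0]) cube([51, 51, 392]);
translate([1974, 345, 0]) cube([51, 51, 392]);


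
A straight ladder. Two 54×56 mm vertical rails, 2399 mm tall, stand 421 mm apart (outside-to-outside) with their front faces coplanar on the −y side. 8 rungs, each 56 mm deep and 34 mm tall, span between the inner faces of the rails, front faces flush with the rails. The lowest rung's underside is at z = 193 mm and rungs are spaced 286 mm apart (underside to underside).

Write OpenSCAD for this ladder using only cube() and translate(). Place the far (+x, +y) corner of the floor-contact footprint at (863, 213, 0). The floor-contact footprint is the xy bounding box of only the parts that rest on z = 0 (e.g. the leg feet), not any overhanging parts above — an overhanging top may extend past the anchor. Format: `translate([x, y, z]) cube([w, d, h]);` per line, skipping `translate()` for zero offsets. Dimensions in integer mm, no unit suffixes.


translate([442, 157, 0]) cube([54, 56, 2399]);
translate([809, 157, 0]) cube([54, 56, 2399]);
translate([496, 157, 193]) cube([313, 56, 34]);
translate([496, 157, 479]) cube([313, 56, 34]);
translate([496, 157, 765]) cube([313, 56, 34]);
translate([496, 157, 1051]) cube([313, 56, 34]);
translate([496, 157, 1337]) cube([313, 56, 34]);
translate([496, 157, 1623]) cube([313, 56, 34]);
translate([496, 157, 1909]) cube([313, 56, 34]);
translate([496, 157, 2195]) cube([313, 56, 34]);


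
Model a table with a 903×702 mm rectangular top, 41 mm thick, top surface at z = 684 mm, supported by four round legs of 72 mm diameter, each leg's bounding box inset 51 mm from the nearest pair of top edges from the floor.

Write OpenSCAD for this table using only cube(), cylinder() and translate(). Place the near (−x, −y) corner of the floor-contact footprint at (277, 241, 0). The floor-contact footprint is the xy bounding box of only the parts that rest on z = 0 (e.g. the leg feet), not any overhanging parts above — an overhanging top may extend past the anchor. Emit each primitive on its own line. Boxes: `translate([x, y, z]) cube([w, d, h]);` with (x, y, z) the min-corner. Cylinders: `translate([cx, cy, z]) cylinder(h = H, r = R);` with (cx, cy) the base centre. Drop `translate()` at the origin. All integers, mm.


translate([226, 190, 643]) cube([903, 702, 41]);
translate([313, 277, 0]) cylinder(h = 643, r = 36);
translate([1042, 277, 0]) cylinder(h = 643, r = 36);
translate([313, 805, 0]) cylinder(h = 643, r = 36);
translate([1042, 805, 0]) cylinder(h = 643, r = 36);


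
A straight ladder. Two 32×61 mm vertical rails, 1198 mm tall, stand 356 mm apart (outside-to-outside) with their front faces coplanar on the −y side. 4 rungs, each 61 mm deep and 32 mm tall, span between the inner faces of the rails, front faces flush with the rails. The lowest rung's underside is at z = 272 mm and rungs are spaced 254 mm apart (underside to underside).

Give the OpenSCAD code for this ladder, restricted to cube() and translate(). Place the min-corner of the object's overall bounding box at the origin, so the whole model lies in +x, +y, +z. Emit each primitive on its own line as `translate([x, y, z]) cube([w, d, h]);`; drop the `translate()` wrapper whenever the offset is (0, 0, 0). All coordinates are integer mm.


cube([32, 61, 1198]);
translate([324, 0, 0]) cube([32, 61, 1198]);
translate([32, 0, 272]) cube([292, 61, 32]);
translate([32, 0, 526]) cube([292, 61, 32]);
translate([32, 0, 780]) cube([292, 61, 32]);
translate([32, 0, 1034]) cube([292, 61, 32]);


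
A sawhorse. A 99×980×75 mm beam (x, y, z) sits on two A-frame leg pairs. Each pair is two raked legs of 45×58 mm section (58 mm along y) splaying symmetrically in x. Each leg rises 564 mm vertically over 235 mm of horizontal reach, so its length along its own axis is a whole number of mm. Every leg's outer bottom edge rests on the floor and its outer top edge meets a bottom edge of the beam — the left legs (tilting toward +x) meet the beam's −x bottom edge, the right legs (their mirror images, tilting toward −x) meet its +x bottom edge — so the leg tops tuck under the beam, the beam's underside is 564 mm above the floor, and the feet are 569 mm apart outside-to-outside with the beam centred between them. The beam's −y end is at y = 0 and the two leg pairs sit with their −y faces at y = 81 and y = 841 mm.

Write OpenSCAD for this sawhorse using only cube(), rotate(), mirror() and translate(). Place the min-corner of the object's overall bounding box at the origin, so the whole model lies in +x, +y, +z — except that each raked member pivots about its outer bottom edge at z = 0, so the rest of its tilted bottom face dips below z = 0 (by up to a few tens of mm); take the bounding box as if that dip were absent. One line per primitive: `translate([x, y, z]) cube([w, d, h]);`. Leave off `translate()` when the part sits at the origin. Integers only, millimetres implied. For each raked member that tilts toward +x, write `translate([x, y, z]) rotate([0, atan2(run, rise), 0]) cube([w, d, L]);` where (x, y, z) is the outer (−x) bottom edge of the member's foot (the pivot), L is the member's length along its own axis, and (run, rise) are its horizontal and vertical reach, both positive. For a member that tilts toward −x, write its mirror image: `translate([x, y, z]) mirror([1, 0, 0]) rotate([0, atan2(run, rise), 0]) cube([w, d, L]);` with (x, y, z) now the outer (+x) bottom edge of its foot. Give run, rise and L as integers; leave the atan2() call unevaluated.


translate([235, 0, 564]) cube([99, 980, 75]);
translate([0, 81, 0]) rotate([0, atan2(235, 564), 0]) cube([45, 58, 611]);
translate([569, 81, 0]) mirror([1, 0, 0]) rotate([0, atan2(235, 564), 0]) cube([45, 58, 611]);
translate([0, 841, 0]) rotate([0, atan2(235, 564), 0]) cube([45, 58, 611]);
translate([569, 841, 0]) mirror([1, 0, 0]) rotate([0, atan2(235, 564), 0]) cube([45, 58, 611]);
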